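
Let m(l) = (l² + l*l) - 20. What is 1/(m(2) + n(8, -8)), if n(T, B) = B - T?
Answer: -1/28 ≈ -0.035714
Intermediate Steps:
m(l) = -20 + 2*l² (m(l) = (l² + l²) - 20 = 2*l² - 20 = -20 + 2*l²)
1/(m(2) + n(8, -8)) = 1/((-20 + 2*2²) + (-8 - 1*8)) = 1/((-20 + 2*4) + (-8 - 8)) = 1/((-20 + 8) - 16) = 1/(-12 - 16) = 1/(-28) = -1/28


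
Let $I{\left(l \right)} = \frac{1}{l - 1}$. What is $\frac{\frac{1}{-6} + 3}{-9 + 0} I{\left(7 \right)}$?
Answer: $- \frac{17}{324} \approx -0.052469$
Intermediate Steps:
$I{\left(l \right)} = \frac{1}{-1 + l}$
$\frac{\frac{1}{-6} + 3}{-9 + 0} I{\left(7 \right)} = \frac{\left(\frac{1}{-6} + 3\right) \frac{1}{-9 + 0}}{-1 + 7} = \frac{\left(- \frac{1}{6} + 3\right) \frac{1}{-9}}{6} = \frac{17}{6} \left(- \frac{1}{9}\right) \frac{1}{6} = \left(- \frac{17}{54}\right) \frac{1}{6} = - \frac{17}{324}$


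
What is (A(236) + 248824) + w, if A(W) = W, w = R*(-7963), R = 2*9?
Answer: 105726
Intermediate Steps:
R = 18
w = -143334 (w = 18*(-7963) = -143334)
(A(236) + 248824) + w = (236 + 248824) - 143334 = 249060 - 143334 = 105726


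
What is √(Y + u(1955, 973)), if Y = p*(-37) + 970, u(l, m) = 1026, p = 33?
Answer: 5*√31 ≈ 27.839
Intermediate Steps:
Y = -251 (Y = 33*(-37) + 970 = -1221 + 970 = -251)
√(Y + u(1955, 973)) = √(-251 + 1026) = √775 = 5*√31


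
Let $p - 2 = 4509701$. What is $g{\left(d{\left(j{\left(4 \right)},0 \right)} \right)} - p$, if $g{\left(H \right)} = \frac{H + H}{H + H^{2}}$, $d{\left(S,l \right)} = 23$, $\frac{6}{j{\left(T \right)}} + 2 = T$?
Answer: $- \frac{54116435}{12} \approx -4.5097 \cdot 10^{6}$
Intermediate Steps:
$p = 4509703$ ($p = 2 + 4509701 = 4509703$)
$j{\left(T \right)} = \frac{6}{-2 + T}$
$g{\left(H \right)} = \frac{2 H}{H + H^{2}}$
$g{\left(d{\left(j{\left(4 \right)},0 \right)} \right)} - p = \frac{2}{1 + 23} - 4509703 = \frac{2}{24} - 4509703 = 2 \cdot \frac{1}{24} - 4509703 = \frac{1}{12} - 4509703 = - \frac{54116435}{12}$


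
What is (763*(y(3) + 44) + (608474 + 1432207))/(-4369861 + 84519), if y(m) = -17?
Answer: -1030641/2142671 ≈ -0.48101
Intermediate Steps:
(763*(y(3) + 44) + (608474 + 1432207))/(-4369861 + 84519) = (763*(-17 + 44) + (608474 + 1432207))/(-4369861 + 84519) = (763*27 + 2040681)/(-4285342) = (20601 + 2040681)*(-1/4285342) = 2061282*(-1/4285342) = -1030641/2142671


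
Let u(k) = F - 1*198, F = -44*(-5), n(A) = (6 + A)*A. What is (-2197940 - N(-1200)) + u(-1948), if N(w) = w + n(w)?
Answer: -3629518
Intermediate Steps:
n(A) = A*(6 + A)
F = 220
N(w) = w + w*(6 + w)
u(k) = 22 (u(k) = 220 - 1*198 = 220 - 198 = 22)
(-2197940 - N(-1200)) + u(-1948) = (-2197940 - (-1200)*(7 - 1200)) + 22 = (-2197940 - (-1200)*(-1193)) + 22 = (-2197940 - 1*1431600) + 22 = (-2197940 - 1431600) + 22 = -3629540 + 22 = -3629518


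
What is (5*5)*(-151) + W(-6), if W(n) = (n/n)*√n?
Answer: -3775 + I*√6 ≈ -3775.0 + 2.4495*I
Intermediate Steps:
W(n) = √n (W(n) = 1*√n = √n)
(5*5)*(-151) + W(-6) = (5*5)*(-151) + √(-6) = 25*(-151) + I*√6 = -3775 + I*√6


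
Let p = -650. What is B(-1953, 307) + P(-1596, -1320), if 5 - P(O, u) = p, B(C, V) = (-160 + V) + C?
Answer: -1151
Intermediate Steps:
B(C, V) = -160 + C + V
P(O, u) = 655 (P(O, u) = 5 - 1*(-650) = 5 + 650 = 655)
B(-1953, 307) + P(-1596, -1320) = (-160 - 1953 + 307) + 655 = -1806 + 655 = -1151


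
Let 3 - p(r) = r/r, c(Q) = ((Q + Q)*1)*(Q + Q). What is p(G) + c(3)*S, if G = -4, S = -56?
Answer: -2014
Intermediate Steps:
c(Q) = 4*Q² (c(Q) = ((2*Q)*1)*(2*Q) = (2*Q)*(2*Q) = 4*Q²)
p(r) = 2 (p(r) = 3 - r/r = 3 - 1*1 = 3 - 1 = 2)
p(G) + c(3)*S = 2 + (4*3²)*(-56) = 2 + (4*9)*(-56) = 2 + 36*(-56) = 2 - 2016 = -2014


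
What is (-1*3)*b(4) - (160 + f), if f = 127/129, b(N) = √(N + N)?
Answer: -20767/129 - 6*√2 ≈ -169.47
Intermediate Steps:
b(N) = √2*√N (b(N) = √(2*N) = √2*√N)
f = 127/129 (f = 127*(1/129) = 127/129 ≈ 0.98450)
(-1*3)*b(4) - (160 + f) = (-1*3)*(√2*√4) - (160 + 127/129) = -3*√2*2 - 1*20767/129 = -6*√2 - 20767/129 = -20767/129 - 6*√2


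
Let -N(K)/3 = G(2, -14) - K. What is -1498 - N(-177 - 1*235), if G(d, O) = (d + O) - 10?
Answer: -328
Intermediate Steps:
G(d, O) = -10 + O + d (G(d, O) = (O + d) - 10 = -10 + O + d)
N(K) = 66 + 3*K (N(K) = -3*((-10 - 14 + 2) - K) = -3*(-22 - K) = 66 + 3*K)
-1498 - N(-177 - 1*235) = -1498 - (66 + 3*(-177 - 1*235)) = -1498 - (66 + 3*(-177 - 235)) = -1498 - (66 + 3*(-412)) = -1498 - (66 - 1236) = -1498 - 1*(-1170) = -1498 + 1170 = -328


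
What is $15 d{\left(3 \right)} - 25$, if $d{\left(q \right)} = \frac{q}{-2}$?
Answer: $- \frac{95}{2} \approx -47.5$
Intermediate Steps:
$d{\left(q \right)} = - \frac{q}{2}$ ($d{\left(q \right)} = q \left(- \frac{1}{2}\right) = - \frac{q}{2}$)
$15 d{\left(3 \right)} - 25 = 15 \left(\left(- \frac{1}{2}\right) 3\right) - 25 = 15 \left(- \frac{3}{2}\right) - 25 = - \frac{45}{2} - 25 = - \frac{95}{2}$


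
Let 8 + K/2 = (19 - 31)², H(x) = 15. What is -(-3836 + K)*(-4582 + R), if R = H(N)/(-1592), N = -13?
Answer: -6499452069/398 ≈ -1.6330e+7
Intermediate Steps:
K = 272 (K = -16 + 2*(19 - 31)² = -16 + 2*(-12)² = -16 + 2*144 = -16 + 288 = 272)
R = -15/1592 (R = 15/(-1592) = 15*(-1/1592) = -15/1592 ≈ -0.0094221)
-(-3836 + K)*(-4582 + R) = -(-3836 + 272)*(-4582 - 15/1592) = -(-3564)*(-7294559)/1592 = -1*6499452069/398 = -6499452069/398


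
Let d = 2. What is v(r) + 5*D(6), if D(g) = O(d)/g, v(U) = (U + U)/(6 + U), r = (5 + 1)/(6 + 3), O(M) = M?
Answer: 28/15 ≈ 1.8667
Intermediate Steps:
r = 2/3 (r = 6/9 = 6*(1/9) = 2/3 ≈ 0.66667)
v(U) = 2*U/(6 + U) (v(U) = (2*U)/(6 + U) = 2*U/(6 + U))
D(g) = 2/g
v(r) + 5*D(6) = 2*(2/3)/(6 + 2/3) + 5*(2/6) = 2*(2/3)/(20/3) + 5*(2*(1/6)) = 2*(2/3)*(3/20) + 5*(1/3) = 1/5 + 5/3 = 28/15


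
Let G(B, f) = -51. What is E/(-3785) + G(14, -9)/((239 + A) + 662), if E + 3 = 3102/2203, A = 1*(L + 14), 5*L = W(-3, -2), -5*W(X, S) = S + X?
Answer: -2110232493/38156312480 ≈ -0.055305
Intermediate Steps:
W(X, S) = -S/5 - X/5 (W(X, S) = -(S + X)/5 = -S/5 - X/5)
L = 1/5 (L = (-1/5*(-2) - 1/5*(-3))/5 = (2/5 + 3/5)/5 = (1/5)*1 = 1/5 ≈ 0.20000)
A = 71/5 (A = 1*(1/5 + 14) = 1*(71/5) = 71/5 ≈ 14.200)
E = -3507/2203 (E = -3 + 3102/2203 = -3507/2203 ≈ -1.5919)
E/(-3785) + G(14, -9)/((239 + A) + 662) = -3507/2203/(-3785) - 51/((239 + 71/5) + 662) = -3507/2203*(-1/3785) - 51/(1266/5 + 662) = 3507/8338355 - 51/4576/5 = 3507/8338355 - 51*5/4576 = 3507/8338355 - 255/4576 = -2110232493/38156312480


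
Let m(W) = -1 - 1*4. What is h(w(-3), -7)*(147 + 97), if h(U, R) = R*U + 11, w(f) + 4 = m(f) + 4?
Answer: 11224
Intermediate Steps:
m(W) = -5 (m(W) = -1 - 4 = -5)
w(f) = -5 (w(f) = -4 + (-5 + 4) = -4 - 1 = -5)
h(U, R) = 11 + R*U
h(w(-3), -7)*(147 + 97) = (11 - 7*(-5))*(147 + 97) = (11 + 35)*244 = 46*244 = 11224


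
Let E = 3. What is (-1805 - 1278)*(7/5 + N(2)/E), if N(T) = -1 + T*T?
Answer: -36996/5 ≈ -7399.2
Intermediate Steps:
N(T) = -1 + T²
(-1805 - 1278)*(7/5 + N(2)/E) = (-1805 - 1278)*(7/5 + (-1 + 2²)/3) = -3083*(7*(⅕) + (-1 + 4)*(⅓)) = -3083*(7/5 + 3*(⅓)) = -3083*(7/5 + 1) = -3083*12/5 = -36996/5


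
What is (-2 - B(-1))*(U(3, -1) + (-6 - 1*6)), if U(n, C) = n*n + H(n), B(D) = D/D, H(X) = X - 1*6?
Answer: 18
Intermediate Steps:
H(X) = -6 + X (H(X) = X - 6 = -6 + X)
B(D) = 1
U(n, C) = -6 + n + n**2 (U(n, C) = n*n + (-6 + n) = n**2 + (-6 + n) = -6 + n + n**2)
(-2 - B(-1))*(U(3, -1) + (-6 - 1*6)) = (-2 - 1*1)*((-6 + 3 + 3**2) + (-6 - 1*6)) = (-2 - 1)*((-6 + 3 + 9) + (-6 - 6)) = -3*(6 - 12) = -3*(-6) = 18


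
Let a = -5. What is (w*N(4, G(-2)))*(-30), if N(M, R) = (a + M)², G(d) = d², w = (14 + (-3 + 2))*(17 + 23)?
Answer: -15600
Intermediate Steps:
w = 520 (w = (14 - 1)*40 = 13*40 = 520)
N(M, R) = (-5 + M)²
(w*N(4, G(-2)))*(-30) = (520*(-5 + 4)²)*(-30) = (520*(-1)²)*(-30) = (520*1)*(-30) = 520*(-30) = -15600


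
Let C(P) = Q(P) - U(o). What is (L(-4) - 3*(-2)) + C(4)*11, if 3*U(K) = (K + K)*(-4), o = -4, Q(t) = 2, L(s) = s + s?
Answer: -292/3 ≈ -97.333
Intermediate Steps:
L(s) = 2*s
U(K) = -8*K/3 (U(K) = ((K + K)*(-4))/3 = ((2*K)*(-4))/3 = (-8*K)/3 = -8*K/3)
C(P) = -26/3 (C(P) = 2 - (-8)*(-4)/3 = 2 - 1*32/3 = 2 - 32/3 = -26/3)
(L(-4) - 3*(-2)) + C(4)*11 = (2*(-4) - 3*(-2)) - 26/3*11 = (-8 + 6) - 286/3 = -2 - 286/3 = -292/3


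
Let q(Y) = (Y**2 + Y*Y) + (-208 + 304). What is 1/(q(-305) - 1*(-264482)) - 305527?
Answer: -137679020955/450628 ≈ -3.0553e+5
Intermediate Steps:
q(Y) = 96 + 2*Y**2 (q(Y) = (Y**2 + Y**2) + 96 = 2*Y**2 + 96 = 96 + 2*Y**2)
1/(q(-305) - 1*(-264482)) - 305527 = 1/((96 + 2*(-305)**2) - 1*(-264482)) - 305527 = 1/((96 + 2*93025) + 264482) - 305527 = 1/((96 + 186050) + 264482) - 305527 = 1/(186146 + 264482) - 305527 = 1/450628 - 305527 = -137679020955/450628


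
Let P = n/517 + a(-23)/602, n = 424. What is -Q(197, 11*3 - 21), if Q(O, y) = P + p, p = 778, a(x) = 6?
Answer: -121199201/155617 ≈ -778.83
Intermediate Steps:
P = 129175/155617 (P = 424/517 + 6/602 = 424*(1/517) + 6*(1/602) = 424/517 + 3/301 = 129175/155617 ≈ 0.83008)
Q(O, y) = 121199201/155617 (Q(O, y) = 129175/155617 + 778 = 121199201/155617)
-Q(197, 11*3 - 21) = -1*121199201/155617 = -121199201/155617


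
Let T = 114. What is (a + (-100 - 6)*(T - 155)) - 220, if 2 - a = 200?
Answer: 3928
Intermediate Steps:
a = -198 (a = 2 - 1*200 = 2 - 200 = -198)
(a + (-100 - 6)*(T - 155)) - 220 = (-198 + (-100 - 6)*(114 - 155)) - 220 = (-198 - 106*(-41)) - 220 = (-198 + 4346) - 220 = 4148 - 220 = 3928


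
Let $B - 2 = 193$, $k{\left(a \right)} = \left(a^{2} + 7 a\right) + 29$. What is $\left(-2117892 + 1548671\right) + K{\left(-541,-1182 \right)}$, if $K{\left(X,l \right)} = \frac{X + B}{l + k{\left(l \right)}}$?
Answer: $- \frac{789906274383}{1387697} \approx -5.6922 \cdot 10^{5}$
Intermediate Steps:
$k{\left(a \right)} = 29 + a^{2} + 7 a$
$B = 195$ ($B = 2 + 193 = 195$)
$K{\left(X,l \right)} = \frac{195 + X}{29 + l^{2} + 8 l}$ ($K{\left(X,l \right)} = \frac{X + 195}{l + \left(29 + l^{2} + 7 l\right)} = \frac{195 + X}{29 + l^{2} + 8 l}$)
$\left(-2117892 + 1548671\right) + K{\left(-541,-1182 \right)} = \left(-2117892 + 1548671\right) + \frac{195 - 541}{29 + \left(-1182\right)^{2} + 8 \left(-1182\right)} = -569221 + \frac{1}{29 + 1397124 - 9456} \left(-346\right) = -569221 + \frac{1}{1387697} \left(-346\right) = -569221 - \frac{346}{1387697} = - \frac{789906274383}{1387697}$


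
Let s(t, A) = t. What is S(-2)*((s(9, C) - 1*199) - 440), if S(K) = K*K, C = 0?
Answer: -2520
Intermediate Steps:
S(K) = K²
S(-2)*((s(9, C) - 1*199) - 440) = (-2)²*((9 - 1*199) - 440) = 4*((9 - 199) - 440) = 4*(-190 - 440) = 4*(-630) = -2520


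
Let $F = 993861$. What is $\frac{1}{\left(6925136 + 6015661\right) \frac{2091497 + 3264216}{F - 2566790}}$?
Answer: $- \frac{1572929}{69307194723261} \approx -2.2695 \cdot 10^{-8}$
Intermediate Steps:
$\frac{1}{\left(6925136 + 6015661\right) \frac{2091497 + 3264216}{F - 2566790}} = \frac{1}{\left(6925136 + 6015661\right) \frac{2091497 + 3264216}{993861 - 2566790}} = \frac{1}{12940797 \frac{5355713}{-1572929}} = \frac{1}{12940797 \cdot 5355713 \left(- \frac{1}{1572929}\right)} = \frac{1}{12940797 \left(- \frac{5355713}{1572929}\right)} = \frac{1}{12940797} \left(- \frac{1572929}{5355713}\right) = - \frac{1572929}{69307194723261}$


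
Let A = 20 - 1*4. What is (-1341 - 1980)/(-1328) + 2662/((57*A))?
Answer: 410243/75696 ≈ 5.4196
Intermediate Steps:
A = 16 (A = 20 - 4 = 16)
(-1341 - 1980)/(-1328) + 2662/((57*A)) = (-1341 - 1980)/(-1328) + 2662/((57*16)) = -3321*(-1/1328) + 2662/912 = 3321/1328 + 2662*(1/912) = 3321/1328 + 1331/456 = 410243/75696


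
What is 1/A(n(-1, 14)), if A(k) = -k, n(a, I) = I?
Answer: -1/14 ≈ -0.071429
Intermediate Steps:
1/A(n(-1, 14)) = 1/(-1*14) = 1/(-14) = -1/14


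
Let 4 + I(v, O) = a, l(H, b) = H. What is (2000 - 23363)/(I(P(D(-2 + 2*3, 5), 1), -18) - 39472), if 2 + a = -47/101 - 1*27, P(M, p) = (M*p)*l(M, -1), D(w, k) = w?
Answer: 2157663/3990052 ≈ 0.54076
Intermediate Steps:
P(M, p) = p*M² (P(M, p) = (M*p)*M = p*M²)
a = -2976/101 (a = -2 + (-47/101 - 1*27) = -2 + (-47*1/101 - 27) = -2 + (-47/101 - 27) = -2 - 2774/101 = -2976/101 ≈ -29.465)
I(v, O) = -3380/101 (I(v, O) = -4 - 2976/101 = -3380/101)
(2000 - 23363)/(I(P(D(-2 + 2*3, 5), 1), -18) - 39472) = (2000 - 23363)/(-3380/101 - 39472) = -21363/(-3990052/101) = -21363*(-101/3990052) = 2157663/3990052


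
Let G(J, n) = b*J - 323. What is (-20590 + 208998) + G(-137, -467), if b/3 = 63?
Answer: 162192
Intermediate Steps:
b = 189 (b = 3*63 = 189)
G(J, n) = -323 + 189*J (G(J, n) = 189*J - 323 = -323 + 189*J)
(-20590 + 208998) + G(-137, -467) = (-20590 + 208998) + (-323 + 189*(-137)) = 188408 + (-323 - 25893) = 188408 - 26216 = 162192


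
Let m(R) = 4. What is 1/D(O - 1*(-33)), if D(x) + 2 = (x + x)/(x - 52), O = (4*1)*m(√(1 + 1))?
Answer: -3/104 ≈ -0.028846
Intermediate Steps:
O = 16 (O = (4*1)*4 = 4*4 = 16)
D(x) = -2 + 2*x/(-52 + x) (D(x) = -2 + (x + x)/(x - 52) = -2 + (2*x)/(-52 + x) = -2 + 2*x/(-52 + x))
1/D(O - 1*(-33)) = 1/(104/(-52 + (16 - 1*(-33)))) = 1/(104/(-52 + (16 + 33))) = 1/(104/(-52 + 49)) = 1/(104/(-3)) = 1/(104*(-⅓)) = 1/(-104/3) = -3/104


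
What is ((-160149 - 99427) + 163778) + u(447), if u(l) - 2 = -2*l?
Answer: -96690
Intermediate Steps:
u(l) = 2 - 2*l
((-160149 - 99427) + 163778) + u(447) = ((-160149 - 99427) + 163778) + (2 - 2*447) = (-259576 + 163778) + (2 - 894) = -95798 - 892 = -96690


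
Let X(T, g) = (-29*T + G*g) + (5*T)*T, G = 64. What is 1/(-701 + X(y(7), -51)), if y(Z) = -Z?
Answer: -1/3517 ≈ -0.00028433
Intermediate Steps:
X(T, g) = -29*T + 5*T² + 64*g (X(T, g) = (-29*T + 64*g) + (5*T)*T = (-29*T + 64*g) + 5*T² = -29*T + 5*T² + 64*g)
1/(-701 + X(y(7), -51)) = 1/(-701 + (-(-29)*7 + 5*(-1*7)² + 64*(-51))) = 1/(-701 + (-29*(-7) + 5*(-7)² - 3264)) = 1/(-701 + (203 + 5*49 - 3264)) = 1/(-701 + (203 + 245 - 3264)) = 1/(-701 - 2816) = 1/(-3517) = -1/3517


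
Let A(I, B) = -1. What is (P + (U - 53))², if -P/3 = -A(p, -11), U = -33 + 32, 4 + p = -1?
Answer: 3249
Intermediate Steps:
p = -5 (p = -4 - 1 = -5)
U = -1
P = -3 (P = -(-3)*(-1) = -3*1 = -3)
(P + (U - 53))² = (-3 + (-1 - 53))² = (-3 - 54)² = (-57)² = 3249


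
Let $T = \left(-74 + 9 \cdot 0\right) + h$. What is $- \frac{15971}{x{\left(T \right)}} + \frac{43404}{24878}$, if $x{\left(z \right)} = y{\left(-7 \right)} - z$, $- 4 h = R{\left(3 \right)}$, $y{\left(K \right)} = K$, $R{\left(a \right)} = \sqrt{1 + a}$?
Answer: $- \frac{394396768}{1679265} \approx -234.86$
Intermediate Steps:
$h = - \frac{1}{2}$ ($h = - \frac{\sqrt{1 + 3}}{4} = - \frac{\sqrt{4}}{4} = \left(- \frac{1}{4}\right) 2 = - \frac{1}{2} \approx -0.5$)
$T = - \frac{149}{2}$ ($T = \left(-74 + 9 \cdot 0\right) - \frac{1}{2} = \left(-74 + 0\right) - \frac{1}{2} = -74 - \frac{1}{2} = - \frac{149}{2} \approx -74.5$)
$x{\left(z \right)} = -7 - z$
$- \frac{15971}{x{\left(T \right)}} + \frac{43404}{24878} = - \frac{15971}{-7 - - \frac{149}{2}} + \frac{43404}{24878} = - \frac{15971}{-7 + \frac{149}{2}} + 43404 \cdot \frac{1}{24878} = - \frac{15971}{\frac{135}{2}} + \frac{21702}{12439} = \left(-15971\right) \frac{2}{135} + \frac{21702}{12439} = - \frac{31942}{135} + \frac{21702}{12439} = - \frac{394396768}{1679265}$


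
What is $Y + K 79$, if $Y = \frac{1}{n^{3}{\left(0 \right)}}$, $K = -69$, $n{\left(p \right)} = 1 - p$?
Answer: $-5450$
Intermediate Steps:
$Y = 1$ ($Y = \frac{1}{\left(1 - 0\right)^{3}} = \frac{1}{\left(1 + 0\right)^{3}} = \frac{1}{1^{3}} = 1^{-1} = 1$)
$Y + K 79 = 1 - 5451 = -5450$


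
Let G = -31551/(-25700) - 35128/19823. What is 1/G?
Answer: -509451100/277354127 ≈ -1.8368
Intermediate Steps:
G = -277354127/509451100 (G = -31551*(-1/25700) - 35128*1/19823 = 31551/25700 - 35128/19823 = -277354127/509451100 ≈ -0.54442)
1/G = 1/(-277354127/509451100) = -509451100/277354127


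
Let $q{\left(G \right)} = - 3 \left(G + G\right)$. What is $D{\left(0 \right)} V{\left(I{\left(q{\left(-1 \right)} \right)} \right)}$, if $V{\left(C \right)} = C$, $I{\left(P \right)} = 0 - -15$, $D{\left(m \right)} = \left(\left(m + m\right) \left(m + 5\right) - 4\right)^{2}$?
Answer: $240$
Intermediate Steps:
$q{\left(G \right)} = - 6 G$ ($q{\left(G \right)} = - 3 \cdot 2 G = - 6 G$)
$D{\left(m \right)} = \left(-4 + 2 m \left(5 + m\right)\right)^{2}$ ($D{\left(m \right)} = \left(2 m \left(5 + m\right) - 4\right)^{2} = \left(-4 + 2 m \left(5 + m\right)\right)^{2}$)
$I{\left(P \right)} = 15$ ($I{\left(P \right)} = 0 + 15 = 15$)
$D{\left(0 \right)} V{\left(I{\left(q{\left(-1 \right)} \right)} \right)} = 4 \left(-2 + 0^{2} + 5 \cdot 0\right)^{2} \cdot 15 = 4 \left(-2 + 0 + 0\right)^{2} \cdot 15 = 4 \left(-2\right)^{2} \cdot 15 = 4 \cdot 4 \cdot 15 = 16 \cdot 15 = 240$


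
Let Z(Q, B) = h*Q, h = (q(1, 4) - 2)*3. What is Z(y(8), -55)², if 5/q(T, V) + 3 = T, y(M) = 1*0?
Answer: 0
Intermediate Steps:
y(M) = 0
q(T, V) = 5/(-3 + T)
h = -27/2 (h = (5/(-3 + 1) - 2)*3 = (5/(-2) - 2)*3 = (5*(-½) - 2)*3 = (-5/2 - 2)*3 = -9/2*3 = -27/2 ≈ -13.500)
Z(Q, B) = -27*Q/2
Z(y(8), -55)² = (-27/2*0)² = 0² = 0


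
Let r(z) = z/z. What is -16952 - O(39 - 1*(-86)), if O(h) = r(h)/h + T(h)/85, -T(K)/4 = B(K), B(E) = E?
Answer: -36010517/2125 ≈ -16946.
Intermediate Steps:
r(z) = 1
T(K) = -4*K
O(h) = 1/h - 4*h/85
-16952 - O(39 - 1*(-86)) = -16952 - (1/(39 - 1*(-86)) - 4*(39 - 1*(-86))/85) = -16952 - (1/(39 + 86) - 4*(39 + 86)/85) = -16952 - (1/125 - 4/85*125) = -16952 - (1/125 - 100/17) = -16952 - 1*(-12483/2125) = -16952 + 12483/2125 = -36010517/2125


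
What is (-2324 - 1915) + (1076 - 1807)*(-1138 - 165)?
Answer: 948254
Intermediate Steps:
(-2324 - 1915) + (1076 - 1807)*(-1138 - 165) = -4239 - 731*(-1303) = -4239 + 952493 = 948254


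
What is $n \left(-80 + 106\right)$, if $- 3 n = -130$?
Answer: $\frac{3380}{3} \approx 1126.7$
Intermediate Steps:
$n = \frac{130}{3}$ ($n = \left(- \frac{1}{3}\right) \left(-130\right) = \frac{130}{3} \approx 43.333$)
$n \left(-80 + 106\right) = \frac{130 \left(-80 + 106\right)}{3} = \frac{130}{3} \cdot 26 = \frac{3380}{3}$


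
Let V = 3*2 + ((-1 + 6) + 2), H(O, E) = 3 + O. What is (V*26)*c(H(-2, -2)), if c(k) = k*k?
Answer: 338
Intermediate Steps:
c(k) = k²
V = 13 (V = 6 + (5 + 2) = 6 + 7 = 13)
(V*26)*c(H(-2, -2)) = (13*26)*(3 - 2)² = 338*1² = 338*1 = 338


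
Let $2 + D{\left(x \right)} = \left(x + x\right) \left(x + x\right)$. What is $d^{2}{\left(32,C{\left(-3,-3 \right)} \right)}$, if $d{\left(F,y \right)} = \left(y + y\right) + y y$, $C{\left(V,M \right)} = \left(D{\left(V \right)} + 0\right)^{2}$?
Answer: $1791978467904$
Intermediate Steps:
$D{\left(x \right)} = -2 + 4 x^{2}$ ($D{\left(x \right)} = -2 + \left(x + x\right) \left(x + x\right) = -2 + 2 x 2 x = -2 + 4 x^{2}$)
$C{\left(V,M \right)} = \left(-2 + 4 V^{2}\right)^{2}$ ($C{\left(V,M \right)} = \left(\left(-2 + 4 V^{2}\right) + 0\right)^{2} = \left(-2 + 4 V^{2}\right)^{2}$)
$d{\left(F,y \right)} = y^{2} + 2 y$ ($d{\left(F,y \right)} = 2 y + y^{2} = y^{2} + 2 y$)
$d^{2}{\left(32,C{\left(-3,-3 \right)} \right)} = \left(4 \left(-1 + 2 \left(-3\right)^{2}\right)^{2} \left(2 + 4 \left(-1 + 2 \left(-3\right)^{2}\right)^{2}\right)\right)^{2} = \left(4 \left(-1 + 2 \cdot 9\right)^{2} \left(2 + 4 \left(-1 + 2 \cdot 9\right)^{2}\right)\right)^{2} = \left(4 \left(-1 + 18\right)^{2} \left(2 + 4 \left(-1 + 18\right)^{2}\right)\right)^{2} = \left(4 \cdot 17^{2} \left(2 + 4 \cdot 17^{2}\right)\right)^{2} = \left(4 \cdot 289 \left(2 + 4 \cdot 289\right)\right)^{2} = \left(1156 \left(2 + 1156\right)\right)^{2} = \left(1156 \cdot 1158\right)^{2} = 1338648^{2} = 1791978467904$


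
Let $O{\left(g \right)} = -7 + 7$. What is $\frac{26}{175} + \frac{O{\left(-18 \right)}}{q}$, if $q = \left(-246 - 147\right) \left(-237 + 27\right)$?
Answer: $\frac{26}{175} \approx 0.14857$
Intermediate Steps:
$O{\left(g \right)} = 0$
$q = 82530$ ($q = \left(-393\right) \left(-210\right) = 82530$)
$\frac{26}{175} + \frac{O{\left(-18 \right)}}{q} = \frac{26}{175} + \frac{0}{82530} = 26 \cdot \frac{1}{175} + 0 \cdot \frac{1}{82530} = \frac{26}{175} + 0 = \frac{26}{175}$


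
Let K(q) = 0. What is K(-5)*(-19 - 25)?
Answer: 0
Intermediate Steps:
K(-5)*(-19 - 25) = 0*(-19 - 25) = 0*(-44) = 0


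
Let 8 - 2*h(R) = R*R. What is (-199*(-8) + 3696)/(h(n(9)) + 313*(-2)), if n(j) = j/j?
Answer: -10576/1245 ≈ -8.4948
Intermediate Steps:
n(j) = 1
h(R) = 4 - R²/2 (h(R) = 4 - R*R/2 = 4 - R²/2)
(-199*(-8) + 3696)/(h(n(9)) + 313*(-2)) = (-199*(-8) + 3696)/((4 - ½*1²) + 313*(-2)) = (1592 + 3696)/((4 - ½*1) - 626) = 5288/((4 - ½) - 626) = 5288/(7/2 - 626) = 5288/(-1245/2) = 5288*(-2/1245) = -10576/1245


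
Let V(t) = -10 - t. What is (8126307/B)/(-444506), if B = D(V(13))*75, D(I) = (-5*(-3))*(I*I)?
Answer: -902923/29392959250 ≈ -3.0719e-5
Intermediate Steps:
D(I) = 15*I²
B = 595125 (B = (15*(-10 - 1*13)²)*75 = (15*(-10 - 13)²)*75 = (15*(-23)²)*75 = (15*529)*75 = 7935*75 = 595125)
(8126307/B)/(-444506) = (8126307/595125)/(-444506) = (8126307*(1/595125))*(-1/444506) = (902923/66125)*(-1/444506) = -902923/29392959250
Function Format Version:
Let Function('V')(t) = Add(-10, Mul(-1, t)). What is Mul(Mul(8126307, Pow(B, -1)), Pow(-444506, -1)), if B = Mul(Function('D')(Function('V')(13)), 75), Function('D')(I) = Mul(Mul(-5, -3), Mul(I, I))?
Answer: Rational(-902923, 29392959250) ≈ -3.0719e-5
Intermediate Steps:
Function('D')(I) = Mul(15, Pow(I, 2))
B = 595125 (B = Mul(Mul(15, Pow(Add(-10, Mul(-1, 13)), 2)), 75) = Mul(Mul(15, Pow(Add(-10, -13), 2)), 75) = Mul(Mul(15, Pow(-23, 2)), 75) = Mul(Mul(15, 529), 75) = Mul(7935, 75) = 595125)
Mul(Mul(8126307, Pow(B, -1)), Pow(-444506, -1)) = Mul(Mul(8126307, Pow(595125, -1)), Pow(-444506, -1)) = Mul(Mul(8126307, Rational(1, 595125)), Rational(-1, 444506)) = Mul(Rational(902923, 66125), Rational(-1, 444506)) = Rational(-902923, 29392959250)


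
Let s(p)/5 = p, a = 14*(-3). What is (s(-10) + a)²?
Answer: 8464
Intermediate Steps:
a = -42
s(p) = 5*p
(s(-10) + a)² = (5*(-10) - 42)² = (-50 - 42)² = (-92)² = 8464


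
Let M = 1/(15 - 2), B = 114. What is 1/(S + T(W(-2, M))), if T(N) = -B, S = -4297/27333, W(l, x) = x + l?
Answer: -27333/3120259 ≈ -0.0087599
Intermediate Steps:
M = 1/13 ≈ 0.076923
W(l, x) = l + x
S = -4297/27333 (S = -4297*1/27333 = -4297/27333 ≈ -0.15721)
T(N) = -114 (T(N) = -1*114 = -114)
1/(S + T(W(-2, M))) = 1/(-4297/27333 - 114) = 1/(-3120259/27333) = -27333/3120259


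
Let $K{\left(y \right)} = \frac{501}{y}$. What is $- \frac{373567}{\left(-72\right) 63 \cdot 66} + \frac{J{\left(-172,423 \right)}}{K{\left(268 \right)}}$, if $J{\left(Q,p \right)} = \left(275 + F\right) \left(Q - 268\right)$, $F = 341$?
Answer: $- \frac{7248700760551}{49995792} \approx -1.4499 \cdot 10^{5}$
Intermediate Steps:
$J{\left(Q,p \right)} = -165088 + 616 Q$ ($J{\left(Q,p \right)} = \left(275 + 341\right) \left(Q - 268\right) = 616 \left(-268 + Q\right) = -165088 + 616 Q$)
$- \frac{373567}{\left(-72\right) 63 \cdot 66} + \frac{J{\left(-172,423 \right)}}{K{\left(268 \right)}} = - \frac{373567}{\left(-72\right) 63 \cdot 66} + \frac{-165088 + 616 \left(-172\right)}{501 \cdot \frac{1}{268}} = - \frac{373567}{\left(-4536\right) 66} + \frac{-165088 - 105952}{501 \cdot \frac{1}{268}} = - \frac{373567}{-299376} - \frac{271040}{\frac{501}{268}} = \left(-373567\right) \left(- \frac{1}{299376}\right) - \frac{72638720}{501} = \frac{373567}{299376} - \frac{72638720}{501} = - \frac{7248700760551}{49995792}$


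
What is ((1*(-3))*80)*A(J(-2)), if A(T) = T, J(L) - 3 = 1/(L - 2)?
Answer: -660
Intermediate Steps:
J(L) = 3 + 1/(-2 + L) (J(L) = 3 + 1/(L - 2) = 3 + 1/(-2 + L))
((1*(-3))*80)*A(J(-2)) = ((1*(-3))*80)*((-5 + 3*(-2))/(-2 - 2)) = (-3*80)*((-5 - 6)/(-4)) = -(-60)*(-11) = -240*11/4 = -660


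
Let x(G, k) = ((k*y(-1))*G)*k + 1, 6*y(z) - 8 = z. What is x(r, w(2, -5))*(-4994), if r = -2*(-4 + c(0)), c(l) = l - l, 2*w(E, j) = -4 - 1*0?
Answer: -574310/3 ≈ -1.9144e+5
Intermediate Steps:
y(z) = 4/3 + z/6
w(E, j) = -2 (w(E, j) = (-4 - 1*0)/2 = (-4 + 0)/2 = (1/2)*(-4) = -2)
c(l) = 0
r = 8 (r = -2*(-4 + 0) = -2*(-4) = 8)
x(G, k) = 1 + 7*G*k**2/6 (x(G, k) = ((k*(4/3 + (1/6)*(-1)))*G)*k + 1 = ((k*(4/3 - 1/6))*G)*k + 1 = ((k*(7/6))*G)*k + 1 = ((7*k/6)*G)*k + 1 = (7*G*k/6)*k + 1 = 7*G*k**2/6 + 1 = 1 + 7*G*k**2/6)
x(r, w(2, -5))*(-4994) = (1 + (7/6)*8*(-2)**2)*(-4994) = (1 + (7/6)*8*4)*(-4994) = (1 + 112/3)*(-4994) = (115/3)*(-4994) = -574310/3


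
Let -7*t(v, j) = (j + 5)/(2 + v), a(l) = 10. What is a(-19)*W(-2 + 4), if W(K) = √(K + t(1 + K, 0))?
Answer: 10*√91/7 ≈ 13.628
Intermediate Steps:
t(v, j) = -(5 + j)/(7*(2 + v)) (t(v, j) = -(j + 5)/(7*(2 + v)) = -(5 + j)/(7*(2 + v)))
W(K) = √(K - 5/(7*(3 + K))) (W(K) = √(K + (-5 - 1*0)/(7*(2 + (1 + K)))) = √(K + (-5 + 0)/(7*(3 + K))) = √(K + (⅐)*(-5)/(3 + K)) = √(K - 5/(7*(3 + K))))
a(-19)*W(-2 + 4) = 10*(√7*√(-5/(3 + (-2 + 4)) + 7*(-2 + 4))/7) = 10*(√7*√(-5/(3 + 2) + 7*2)/7) = 10*(√7*√(-5/5 + 14)/7) = 10*(√7*√(-5*⅕ + 14)/7) = 10*(√7*√(-1 + 14)/7) = 10*(√7*√13/7) = 10*(√91/7) = 10*√91/7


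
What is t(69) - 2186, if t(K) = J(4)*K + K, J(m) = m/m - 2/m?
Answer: -4165/2 ≈ -2082.5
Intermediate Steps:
J(m) = 1 - 2/m
t(K) = 3*K/2 (t(K) = ((-2 + 4)/4)*K + K = ((¼)*2)*K + K = K/2 + K = 3*K/2)
t(69) - 2186 = (3/2)*69 - 2186 = 207/2 - 2186 = -4165/2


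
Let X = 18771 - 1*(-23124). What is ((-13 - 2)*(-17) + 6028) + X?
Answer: 48178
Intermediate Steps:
X = 41895 (X = 18771 + 23124 = 41895)
((-13 - 2)*(-17) + 6028) + X = ((-13 - 2)*(-17) + 6028) + 41895 = (-15*(-17) + 6028) + 41895 = (255 + 6028) + 41895 = 6283 + 41895 = 48178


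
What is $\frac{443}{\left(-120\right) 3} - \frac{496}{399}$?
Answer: $- \frac{118439}{47880} \approx -2.4737$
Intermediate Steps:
$\frac{443}{\left(-120\right) 3} - \frac{496}{399} = \frac{443}{-360} - \frac{496}{399} = 443 \left(- \frac{1}{360}\right) - \frac{496}{399} = - \frac{443}{360} - \frac{496}{399} = - \frac{118439}{47880}$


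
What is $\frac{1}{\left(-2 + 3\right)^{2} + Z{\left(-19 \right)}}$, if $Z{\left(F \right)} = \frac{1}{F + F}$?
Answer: $\frac{38}{37} \approx 1.027$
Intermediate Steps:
$Z{\left(F \right)} = \frac{1}{2 F}$
$\frac{1}{\left(-2 + 3\right)^{2} + Z{\left(-19 \right)}} = \frac{1}{\left(-2 + 3\right)^{2} + \frac{1}{2 \left(-19\right)}} = \frac{1}{1^{2} + \frac{1}{2} \left(- \frac{1}{19}\right)} = \frac{1}{1 - \frac{1}{38}} = \frac{1}{\frac{37}{38}} = \frac{38}{37}$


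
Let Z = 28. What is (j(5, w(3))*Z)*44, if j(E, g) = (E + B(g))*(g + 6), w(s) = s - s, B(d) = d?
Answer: 36960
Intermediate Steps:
w(s) = 0
j(E, g) = (6 + g)*(E + g) (j(E, g) = (E + g)*(g + 6) = (E + g)*(6 + g) = (6 + g)*(E + g))
(j(5, w(3))*Z)*44 = ((0² + 6*5 + 6*0 + 5*0)*28)*44 = ((0 + 30 + 0 + 0)*28)*44 = (30*28)*44 = 840*44 = 36960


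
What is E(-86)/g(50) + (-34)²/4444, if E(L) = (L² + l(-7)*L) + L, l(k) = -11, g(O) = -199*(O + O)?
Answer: -855329/5527225 ≈ -0.15475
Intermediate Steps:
g(O) = -398*O
E(L) = L² - 10*L (E(L) = (L² - 11*L) + L = L² - 10*L)
E(-86)/g(50) + (-34)²/4444 = (-86*(-10 - 86))/((-398*50)) + (-34)²/4444 = -86*(-96)/(-19900) + 1156*(1/4444) = 8256*(-1/19900) + 289/1111 = -2064/4975 + 289/1111 = -855329/5527225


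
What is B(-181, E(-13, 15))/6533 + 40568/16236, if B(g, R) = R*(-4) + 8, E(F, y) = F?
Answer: 6045566/2410677 ≈ 2.5078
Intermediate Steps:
B(g, R) = 8 - 4*R (B(g, R) = -4*R + 8 = 8 - 4*R)
B(-181, E(-13, 15))/6533 + 40568/16236 = (8 - 4*(-13))/6533 + 40568/16236 = (8 + 52)*(1/6533) + 40568*(1/16236) = 60*(1/6533) + 922/369 = 60/6533 + 922/369 = 6045566/2410677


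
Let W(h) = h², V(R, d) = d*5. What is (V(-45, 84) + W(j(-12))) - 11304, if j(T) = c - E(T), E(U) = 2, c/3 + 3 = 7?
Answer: -10784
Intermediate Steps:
c = 12 (c = -9 + 3*7 = -9 + 21 = 12)
V(R, d) = 5*d
j(T) = 10 (j(T) = 12 - 1*2 = 12 - 2 = 10)
(V(-45, 84) + W(j(-12))) - 11304 = (5*84 + 10²) - 11304 = (420 + 100) - 11304 = 520 - 11304 = -10784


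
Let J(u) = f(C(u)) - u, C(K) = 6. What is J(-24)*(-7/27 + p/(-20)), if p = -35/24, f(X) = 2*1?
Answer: -2093/432 ≈ -4.8449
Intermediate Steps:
f(X) = 2
p = -35/24 (p = -35*1/24 = -35/24 ≈ -1.4583)
J(u) = 2 - u
J(-24)*(-7/27 + p/(-20)) = (2 - 1*(-24))*(-7/27 - 35/24/(-20)) = (2 + 24)*(-7*1/27 - 35/24*(-1/20)) = 26*(-7/27 + 7/96) = 26*(-161/864) = -2093/432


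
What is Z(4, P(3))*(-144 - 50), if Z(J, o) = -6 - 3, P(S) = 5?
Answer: 1746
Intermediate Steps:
Z(J, o) = -9
Z(4, P(3))*(-144 - 50) = -9*(-144 - 50) = -9*(-194) = 1746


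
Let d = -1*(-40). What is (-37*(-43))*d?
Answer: 63640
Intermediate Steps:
d = 40
(-37*(-43))*d = -37*(-43)*40 = 1591*40 = 63640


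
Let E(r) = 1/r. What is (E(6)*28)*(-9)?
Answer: -42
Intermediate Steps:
(E(6)*28)*(-9) = (28/6)*(-9) = ((⅙)*28)*(-9) = (14/3)*(-9) = -42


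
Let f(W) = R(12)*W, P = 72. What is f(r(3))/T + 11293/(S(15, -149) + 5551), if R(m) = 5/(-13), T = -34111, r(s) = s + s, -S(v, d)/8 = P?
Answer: 5007951049/2206128925 ≈ 2.2700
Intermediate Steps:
S(v, d) = -576 (S(v, d) = -8*72 = -576)
r(s) = 2*s
R(m) = -5/13 (R(m) = 5*(-1/13) = -5/13)
f(W) = -5*W/13
f(r(3))/T + 11293/(S(15, -149) + 5551) = -10*3/13/(-34111) + 11293/(-576 + 5551) = -5/13*6*(-1/34111) + 11293/4975 = -30/13*(-1/34111) + 11293*(1/4975) = 30/443443 + 11293/4975 = 5007951049/2206128925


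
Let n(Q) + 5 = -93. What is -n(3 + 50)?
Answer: 98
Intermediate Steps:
n(Q) = -98 (n(Q) = -5 - 93 = -98)
-n(3 + 50) = -1*(-98) = 98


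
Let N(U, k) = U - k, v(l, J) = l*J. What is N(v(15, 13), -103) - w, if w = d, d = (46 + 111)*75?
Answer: -11477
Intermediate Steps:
v(l, J) = J*l
d = 11775 (d = 157*75 = 11775)
w = 11775
N(v(15, 13), -103) - w = (13*15 - 1*(-103)) - 1*11775 = (195 + 103) - 11775 = 298 - 11775 = -11477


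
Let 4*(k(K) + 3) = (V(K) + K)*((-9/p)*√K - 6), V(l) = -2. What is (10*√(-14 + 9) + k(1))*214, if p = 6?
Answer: -963/4 + 2140*I*√5 ≈ -240.75 + 4785.2*I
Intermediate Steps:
k(K) = -3 + (-6 - 3*√K/2)*(-2 + K)/4 (k(K) = -3 + ((-2 + K)*((-9/6)*√K - 6))/4 = -3 + ((-2 + K)*((-9*⅙)*√K - 6))/4 = -3 + ((-2 + K)*(-3*√K/2 - 6))/4 = -3 + ((-2 + K)*(-6 - 3*√K/2))/4 = -3 + ((-6 - 3*√K/2)*(-2 + K))/4 = -3 + (-6 - 3*√K/2)*(-2 + K)/4)
(10*√(-14 + 9) + k(1))*214 = (10*√(-14 + 9) + (-3/2*1 - 3*1^(3/2)/8 + 3*√1/4))*214 = (10*√(-5) + (-3/2 - 3/8*1 + (¾)*1))*214 = (10*(I*√5) + (-3/2 - 3/8 + ¾))*214 = (10*I*√5 - 9/8)*214 = (-9/8 + 10*I*√5)*214 = -963/4 + 2140*I*√5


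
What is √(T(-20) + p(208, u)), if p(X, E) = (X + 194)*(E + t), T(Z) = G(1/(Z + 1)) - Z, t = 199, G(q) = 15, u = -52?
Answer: √59129 ≈ 243.16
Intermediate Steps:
T(Z) = 15 - Z
p(X, E) = (194 + X)*(199 + E) (p(X, E) = (X + 194)*(E + 199) = (194 + X)*(199 + E))
√(T(-20) + p(208, u)) = √((15 - 1*(-20)) + (38606 + 194*(-52) + 199*208 - 52*208)) = √((15 + 20) + (38606 - 10088 + 41392 - 10816)) = √(35 + 59094) = √59129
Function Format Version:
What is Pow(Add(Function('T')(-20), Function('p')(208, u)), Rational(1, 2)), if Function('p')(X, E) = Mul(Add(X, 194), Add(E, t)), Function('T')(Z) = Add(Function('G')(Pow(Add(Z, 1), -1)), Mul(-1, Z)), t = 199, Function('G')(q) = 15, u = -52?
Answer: Pow(59129, Rational(1, 2)) ≈ 243.16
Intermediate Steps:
Function('T')(Z) = Add(15, Mul(-1, Z))
Function('p')(X, E) = Mul(Add(194, X), Add(199, E)) (Function('p')(X, E) = Mul(Add(X, 194), Add(E, 199)) = Mul(Add(194, X), Add(199, E)))
Pow(Add(Function('T')(-20), Function('p')(208, u)), Rational(1, 2)) = Pow(Add(Add(15, Mul(-1, -20)), Add(38606, Mul(194, -52), Mul(199, 208), Mul(-52, 208))), Rational(1, 2)) = Pow(Add(Add(15, 20), Add(38606, -10088, 41392, -10816)), Rational(1, 2)) = Pow(Add(35, 59094), Rational(1, 2)) = Pow(59129, Rational(1, 2))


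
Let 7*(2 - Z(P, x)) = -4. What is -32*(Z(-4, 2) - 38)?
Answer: 7936/7 ≈ 1133.7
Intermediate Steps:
Z(P, x) = 18/7 (Z(P, x) = 2 - 1/7*(-4) = 2 + 4/7 = 18/7)
-32*(Z(-4, 2) - 38) = -32*(18/7 - 38) = -32*(-248/7) = 7936/7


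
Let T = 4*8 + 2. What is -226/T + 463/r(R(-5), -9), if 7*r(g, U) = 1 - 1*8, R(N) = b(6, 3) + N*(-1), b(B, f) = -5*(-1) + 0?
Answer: -7984/17 ≈ -469.65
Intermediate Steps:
b(B, f) = 5 (b(B, f) = 5 + 0 = 5)
R(N) = 5 - N (R(N) = 5 + N*(-1) = 5 - N)
T = 34 (T = 32 + 2 = 34)
r(g, U) = -1 (r(g, U) = (1 - 1*8)/7 = (1 - 8)/7 = (⅐)*(-7) = -1)
-226/T + 463/r(R(-5), -9) = -226/34 + 463/(-1) = -226*1/34 + 463*(-1) = -113/17 - 463 = -7984/17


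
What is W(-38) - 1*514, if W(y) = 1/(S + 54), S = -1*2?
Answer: -26727/52 ≈ -513.98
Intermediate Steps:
S = -2
W(y) = 1/52 (W(y) = 1/(-2 + 54) = 1/52)
W(-38) - 1*514 = 1/52 - 1*514 = 1/52 - 514 = -26727/52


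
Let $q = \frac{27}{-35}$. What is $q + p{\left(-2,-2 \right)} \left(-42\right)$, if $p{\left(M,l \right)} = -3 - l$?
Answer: $\frac{1443}{35} \approx 41.229$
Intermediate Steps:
$q = - \frac{27}{35}$ ($q = 27 \left(- \frac{1}{35}\right) = - \frac{27}{35} \approx -0.77143$)
$q + p{\left(-2,-2 \right)} \left(-42\right) = - \frac{27}{35} + \left(-3 - -2\right) \left(-42\right) = - \frac{27}{35} + \left(-3 + 2\right) \left(-42\right) = - \frac{27}{35} - -42 = - \frac{27}{35} + 42 = \frac{1443}{35}$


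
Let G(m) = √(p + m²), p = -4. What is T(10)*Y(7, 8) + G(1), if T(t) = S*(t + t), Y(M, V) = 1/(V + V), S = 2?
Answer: 5/2 + I*√3 ≈ 2.5 + 1.732*I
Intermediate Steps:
Y(M, V) = 1/(2*V)
T(t) = 4*t (T(t) = 2*(t + t) = 2*(2*t) = 4*t)
G(m) = √(-4 + m²)
T(10)*Y(7, 8) + G(1) = (4*10)*((½)/8) + √(-4 + 1²) = 40*((½)*(⅛)) + √(-4 + 1) = 40*(1/16) + √(-3) = 5/2 + I*√3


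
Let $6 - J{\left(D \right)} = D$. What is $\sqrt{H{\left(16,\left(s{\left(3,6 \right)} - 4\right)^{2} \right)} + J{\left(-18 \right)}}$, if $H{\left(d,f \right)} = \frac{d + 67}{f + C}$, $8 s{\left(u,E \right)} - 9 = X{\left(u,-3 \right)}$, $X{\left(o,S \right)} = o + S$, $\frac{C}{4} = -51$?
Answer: $\frac{2 \sqrt{924918518}}{12527} \approx 4.8555$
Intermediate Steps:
$C = -204$ ($C = 4 \left(-51\right) = -204$)
$X{\left(o,S \right)} = S + o$
$s{\left(u,E \right)} = \frac{3}{4} + \frac{u}{8}$ ($s{\left(u,E \right)} = \frac{9}{8} + \frac{-3 + u}{8} = \frac{9}{8} + \left(- \frac{3}{8} + \frac{u}{8}\right) = \frac{3}{4} + \frac{u}{8}$)
$J{\left(D \right)} = 6 - D$
$H{\left(d,f \right)} = \frac{67 + d}{-204 + f}$ ($H{\left(d,f \right)} = \frac{d + 67}{f - 204} = \frac{67 + d}{-204 + f}$)
$\sqrt{H{\left(16,\left(s{\left(3,6 \right)} - 4\right)^{2} \right)} + J{\left(-18 \right)}} = \sqrt{\frac{67 + 16}{-204 + \left(\left(\frac{3}{4} + \frac{1}{8} \cdot 3\right) - 4\right)^{2}} + \left(6 - -18\right)} = \sqrt{\frac{1}{-204 + \left(\left(\frac{3}{4} + \frac{3}{8}\right) - 4\right)^{2}} \cdot 83 + \left(6 + 18\right)} = \sqrt{\frac{1}{-204 + \left(\frac{9}{8} - 4\right)^{2}} \cdot 83 + 24} = \sqrt{\frac{1}{-204 + \left(- \frac{23}{8}\right)^{2}} \cdot 83 + 24} = \sqrt{\frac{1}{-204 + \frac{529}{64}} \cdot 83 + 24} = \sqrt{\frac{1}{- \frac{12527}{64}} \cdot 83 + 24} = \sqrt{\left(- \frac{64}{12527}\right) 83 + 24} = \sqrt{- \frac{5312}{12527} + 24} = \sqrt{\frac{295336}{12527}} = \frac{2 \sqrt{924918518}}{12527}$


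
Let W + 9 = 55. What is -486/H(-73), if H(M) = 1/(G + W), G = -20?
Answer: -12636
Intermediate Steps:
W = 46 (W = -9 + 55 = 46)
H(M) = 1/26 (H(M) = 1/(-20 + 46) = 1/26)
-486/H(-73) = -486/1/26 = -486*26 = -12636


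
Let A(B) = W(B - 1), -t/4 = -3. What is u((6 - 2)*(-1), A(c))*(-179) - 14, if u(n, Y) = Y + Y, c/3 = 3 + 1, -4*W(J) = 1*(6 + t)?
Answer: 1597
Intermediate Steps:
t = 12 (t = -4*(-3) = 12)
W(J) = -9/2 (W(J) = -(6 + 12)/4 = -18/4 = -¼*18 = -9/2)
c = 12 (c = 3*(3 + 1) = 3*4 = 12)
A(B) = -9/2
u(n, Y) = 2*Y
u((6 - 2)*(-1), A(c))*(-179) - 14 = (2*(-9/2))*(-179) - 14 = -9*(-179) - 14 = 1611 - 14 = 1597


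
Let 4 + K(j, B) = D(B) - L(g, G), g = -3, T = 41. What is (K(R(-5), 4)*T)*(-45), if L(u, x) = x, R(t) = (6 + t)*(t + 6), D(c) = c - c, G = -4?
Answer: 0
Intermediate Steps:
D(c) = 0
R(t) = (6 + t)**2 (R(t) = (6 + t)*(6 + t) = (6 + t)**2)
K(j, B) = 0 (K(j, B) = -4 + (0 - 1*(-4)) = -4 + (0 + 4) = -4 + 4 = 0)
(K(R(-5), 4)*T)*(-45) = (0*41)*(-45) = 0*(-45) = 0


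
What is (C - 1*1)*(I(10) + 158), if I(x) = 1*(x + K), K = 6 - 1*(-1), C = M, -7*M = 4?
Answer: -275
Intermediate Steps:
M = -4/7 (M = -⅐*4 = -4/7 ≈ -0.57143)
C = -4/7 ≈ -0.57143
K = 7 (K = 6 + 1 = 7)
I(x) = 7 + x (I(x) = 1*(x + 7) = 1*(7 + x) = 7 + x)
(C - 1*1)*(I(10) + 158) = (-4/7 - 1*1)*((7 + 10) + 158) = (-4/7 - 1)*(17 + 158) = -11/7*175 = -275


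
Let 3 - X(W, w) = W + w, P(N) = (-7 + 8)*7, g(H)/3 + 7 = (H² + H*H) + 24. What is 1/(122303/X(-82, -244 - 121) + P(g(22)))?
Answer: 450/125453 ≈ 0.0035870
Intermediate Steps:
g(H) = 51 + 6*H² (g(H) = -21 + 3*((H² + H*H) + 24) = -21 + 3*((H² + H²) + 24) = -21 + 3*(2*H² + 24) = -21 + 3*(24 + 2*H²) = -21 + (72 + 6*H²) = 51 + 6*H²)
P(N) = 7 (P(N) = 1*7 = 7)
X(W, w) = 3 - W - w (X(W, w) = 3 - (W + w) = 3 + (-W - w) = 3 - W - w)
1/(122303/X(-82, -244 - 121) + P(g(22))) = 1/(122303/(3 - 1*(-82) - (-244 - 121)) + 7) = 1/(122303/(3 + 82 - 1*(-365)) + 7) = 1/(122303/(3 + 82 + 365) + 7) = 1/(122303/450 + 7) = 1/(125453/450) = 450/125453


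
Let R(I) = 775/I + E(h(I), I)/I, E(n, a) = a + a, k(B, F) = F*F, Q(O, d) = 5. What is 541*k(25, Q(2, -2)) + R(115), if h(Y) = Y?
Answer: 311276/23 ≈ 13534.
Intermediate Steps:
k(B, F) = F²
E(n, a) = 2*a
R(I) = 2 + 775/I (R(I) = 775/I + (2*I)/I = 775/I + 2 = 2 + 775/I)
541*k(25, Q(2, -2)) + R(115) = 541*5² + (2 + 775/115) = 541*25 + (2 + 775*(1/115)) = 13525 + (2 + 155/23) = 13525 + 201/23 = 311276/23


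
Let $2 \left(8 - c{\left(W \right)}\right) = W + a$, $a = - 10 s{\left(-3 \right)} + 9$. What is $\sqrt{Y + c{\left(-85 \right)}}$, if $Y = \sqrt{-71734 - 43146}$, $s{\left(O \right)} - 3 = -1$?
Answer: $2 \sqrt{14 + 2 i \sqrt{1795}} \approx 14.134 + 11.99 i$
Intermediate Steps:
$s{\left(O \right)} = 2$ ($s{\left(O \right)} = 3 - 1 = 2$)
$Y = 8 i \sqrt{1795}$ ($Y = \sqrt{-114880} = 8 i \sqrt{1795} \approx 338.94 i$)
$a = -11$ ($a = \left(-10\right) 2 + 9 = -20 + 9 = -11$)
$c{\left(W \right)} = \frac{27}{2} - \frac{W}{2}$ ($c{\left(W \right)} = 8 - \frac{W - 11}{2} = 8 - \frac{-11 + W}{2} = 8 - \left(- \frac{11}{2} + \frac{W}{2}\right) = \frac{27}{2} - \frac{W}{2}$)
$\sqrt{Y + c{\left(-85 \right)}} = \sqrt{8 i \sqrt{1795} + \left(\frac{27}{2} - - \frac{85}{2}\right)} = \sqrt{8 i \sqrt{1795} + \left(\frac{27}{2} + \frac{85}{2}\right)} = \sqrt{8 i \sqrt{1795} + 56} = \sqrt{56 + 8 i \sqrt{1795}}$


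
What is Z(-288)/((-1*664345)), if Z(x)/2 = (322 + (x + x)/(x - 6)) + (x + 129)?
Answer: -16166/32552905 ≈ -0.00049661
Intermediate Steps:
Z(x) = 902 + 2*x + 4*x/(-6 + x) (Z(x) = 2*((322 + (x + x)/(x - 6)) + (x + 129)) = 2*((322 + (2*x)/(-6 + x)) + (129 + x)) = 2*((322 + 2*x/(-6 + x)) + (129 + x)) = 2*(451 + x + 2*x/(-6 + x)) = 902 + 2*x + 4*x/(-6 + x))
Z(-288)/((-1*664345)) = (2*(-2706 + (-288)² + 447*(-288))/(-6 - 288))/((-1*664345)) = (2*(-2706 + 82944 - 128736)/(-294))/(-664345) = (2*(-1/294)*(-48498))*(-1/664345) = (16166/49)*(-1/664345) = -16166/32552905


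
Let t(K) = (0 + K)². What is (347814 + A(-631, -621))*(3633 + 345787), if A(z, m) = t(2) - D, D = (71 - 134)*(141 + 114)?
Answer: 127147997860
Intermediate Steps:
t(K) = K²
D = -16065 (D = -63*255 = -16065)
A(z, m) = 16069 (A(z, m) = 2² - 1*(-16065) = 4 + 16065 = 16069)
(347814 + A(-631, -621))*(3633 + 345787) = (347814 + 16069)*(3633 + 345787) = 363883*349420 = 127147997860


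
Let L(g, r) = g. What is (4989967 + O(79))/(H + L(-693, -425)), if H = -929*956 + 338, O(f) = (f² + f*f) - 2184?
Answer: -5000265/888479 ≈ -5.6279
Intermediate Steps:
O(f) = -2184 + 2*f² (O(f) = (f² + f²) - 2184 = 2*f² - 2184 = -2184 + 2*f²)
H = -887786 (H = -888124 + 338 = -887786)
(4989967 + O(79))/(H + L(-693, -425)) = (4989967 + (-2184 + 2*79²))/(-887786 - 693) = (4989967 + (-2184 + 2*6241))/(-888479) = (4989967 + (-2184 + 12482))*(-1/888479) = (4989967 + 10298)*(-1/888479) = 5000265*(-1/888479) = -5000265/888479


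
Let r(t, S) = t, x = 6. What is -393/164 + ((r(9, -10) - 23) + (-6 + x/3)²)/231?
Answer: -90455/37884 ≈ -2.3877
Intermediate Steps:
-393/164 + ((r(9, -10) - 23) + (-6 + x/3)²)/231 = -393/164 + ((9 - 23) + (-6 + 6/3)²)/231 = -393*1/164 + (-14 + (-6 + 6*(⅓))²)*(1/231) = -393/164 + (-14 + (-6 + 2)²)*(1/231) = -393/164 + (-14 + (-4)²)*(1/231) = -393/164 + (-14 + 16)*(1/231) = -393/164 + 2*(1/231) = -393/164 + 2/231 = -90455/37884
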